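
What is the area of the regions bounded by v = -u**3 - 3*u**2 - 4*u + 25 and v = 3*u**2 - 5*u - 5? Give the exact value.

407/4

Set the curves equal: -u**3 - 3*u**2 - 4*u + 25 = 3*u**2 - 5*u - 5, so -u**3 - 6*u**2 + u + 30 = 0, which factors as -(u - 2)*(u + 3)*(u + 5) = 0. The curves meet at u = -5, -3, 2.
On [-5, -3], v = 3*u**2 - 5*u - 5 is on top; that piece has area ∫[-5,-3] (-(-u**3 - 6*u**2 + u + 30)) du = 8.
On [-3, 2], v = -u**3 - 3*u**2 - 4*u + 25 is on top; that piece has area ∫[-3,2] (-u**3 - 6*u**2 + u + 30) du = 375/4.
Total enclosed area = 8 + 375/4 = 407/4.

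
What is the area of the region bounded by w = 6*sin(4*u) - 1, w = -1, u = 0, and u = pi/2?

The difference (6*sin(4*u) - 1) - (-1) = 6*sin(4*u) changes sign at u = pi/4 inside [0, pi/2], so split the integral there.
∫[0,pi/4] (6*sin(4*u)) du = 3.
∫[pi/4,pi/2] (6*sin(4*u)) du = -3; the area of that piece is 3.
Total area = 3 + 3 = 6.

6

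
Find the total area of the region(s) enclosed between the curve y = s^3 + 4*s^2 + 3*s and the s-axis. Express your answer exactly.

37/12

The curve meets the s-axis where s^3 + 4*s^2 + 3*s = 0, i.e. s*(s + 1)*(s + 3) = 0, at s = -3, -1, 0.
On [-3, -1] the curve lies above the axis; ∫[-3,-1] (s^3 + 4*s^2 + 3*s) ds = 8/3, giving area 8/3.
On [-1, 0] the curve lies below the axis; ∫[-1,0] (s^3 + 4*s^2 + 3*s) ds = -5/12, giving area 5/12.
Total area = 8/3 + 5/12 = 37/12.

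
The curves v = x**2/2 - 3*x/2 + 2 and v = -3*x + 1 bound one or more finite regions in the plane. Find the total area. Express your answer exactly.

1/12

Set the curves equal: x**2/2 - 3*x/2 + 2 = -3*x + 1, so x**2/2 + 3*x/2 + 1 = 0, which factors as (x + 1)*(x + 2)/2 = 0. The curves meet at x = -2, -1.
On [-2, -1], v = -3*x + 1 is on top; that piece has area ∫[-2,-1] (-(x**2/2 + 3*x/2 + 1)) dx = 1/12.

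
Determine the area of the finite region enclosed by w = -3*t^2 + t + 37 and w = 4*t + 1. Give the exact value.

Set the curves equal: -3*t^2 + t + 37 = 4*t + 1, so -3*t^2 - 3*t + 36 = 0, which factors as -3*(t - 3)*(t + 4) = 0. The curves meet at t = -4, 3.
On [-4, 3], w = -3*t^2 + t + 37 is on top; that piece has area ∫[-4,3] (-3*t^2 - 3*t + 36) dt = 343/2.

343/2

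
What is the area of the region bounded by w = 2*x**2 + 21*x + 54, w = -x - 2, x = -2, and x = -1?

83/3

On [-2, -1], (2*x**2 + 21*x + 54) - (-x - 2) = 2*x**2 + 22*x + 56 is ≥ 0 throughout, so the area is a single integral of |2*x**2 + 22*x + 56|.
∫[-2,-1] (2*x**2 + 22*x + 56) dx = 83/3.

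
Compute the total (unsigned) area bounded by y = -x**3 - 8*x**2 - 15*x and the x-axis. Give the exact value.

253/12

The curve meets the x-axis where -x**3 - 8*x**2 - 15*x = 0, i.e. -x*(x + 3)*(x + 5) = 0, at x = -5, -3, 0.
On [-5, -3] the curve lies below the axis; ∫[-5,-3] (-x**3 - 8*x**2 - 15*x) dx = -16/3, giving area 16/3.
On [-3, 0] the curve lies above the axis; ∫[-3,0] (-x**3 - 8*x**2 - 15*x) dx = 63/4, giving area 63/4.
Total area = 16/3 + 63/4 = 253/12.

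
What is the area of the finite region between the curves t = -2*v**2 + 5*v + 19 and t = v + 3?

Both boundary curves give t as a function of v, so integrate with respect to v. Setting them equal: -2*v**2 + 4*v + 16 = 0, i.e. -2*(v - 4)*(v + 2) = 0, so they meet at v = -2, 4.
For v in [-2, 4], t = -2*v**2 + 5*v + 19 is on the right; area = ∫[-2,4] (-2*v**2 + 4*v + 16) dv = 72.

72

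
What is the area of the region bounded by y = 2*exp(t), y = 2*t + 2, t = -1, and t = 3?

-16 - 2*exp(-1) + 2*exp(3)

On [-1, 3], (2*exp(t)) - (2*t + 2) = -2*t + 2*exp(t) - 2 is ≥ 0 throughout, so the area is a single integral of |-2*t + 2*exp(t) - 2|.
∫[-1,3] (-2*t + 2*exp(t) - 2) dt = -16 - 2*exp(-1) + 2*exp(3).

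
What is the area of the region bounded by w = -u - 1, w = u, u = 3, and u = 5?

18

On [3, 5], (-u - 1) - (u) = -2*u - 1 is ≤ 0 throughout, so the area is a single integral of |-2*u - 1|.
∫[3,5] (-2*u - 1) du = -18; the area of that piece is 18.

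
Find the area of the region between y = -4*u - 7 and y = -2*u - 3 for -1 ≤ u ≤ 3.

On [-1, 3], (-4*u - 7) - (-2*u - 3) = -2*u - 4 is ≤ 0 throughout, so the area is a single integral of |-2*u - 4|.
∫[-1,3] (-2*u - 4) du = -24; the area of that piece is 24.

24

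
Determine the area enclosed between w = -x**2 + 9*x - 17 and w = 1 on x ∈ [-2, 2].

232/3

On [-2, 2], (-x**2 + 9*x - 17) - (1) = -x**2 + 9*x - 18 is ≤ 0 throughout, so the area is a single integral of |-x**2 + 9*x - 18|.
∫[-2,2] (-x**2 + 9*x - 18) dx = -232/3; the area of that piece is 232/3.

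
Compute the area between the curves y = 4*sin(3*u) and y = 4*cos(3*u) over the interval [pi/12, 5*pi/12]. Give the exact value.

8*sqrt(2)/3

On [pi/12, 5*pi/12], (4*sin(3*u)) - (4*cos(3*u)) = 4*sin(3*u) - 4*cos(3*u) is ≥ 0 throughout, so the area is a single integral of |4*sin(3*u) - 4*cos(3*u)|.
∫[pi/12,5*pi/12] (4*sin(3*u) - 4*cos(3*u)) du = 8*sqrt(2)/3.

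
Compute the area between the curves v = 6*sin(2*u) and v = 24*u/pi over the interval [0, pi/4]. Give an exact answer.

3 - 3*pi/4

On [0, pi/4], (6*sin(2*u)) - (24*u/pi) = -24*u/pi + 6*sin(2*u) is ≥ 0 throughout, so the area is a single integral of |-24*u/pi + 6*sin(2*u)|.
∫[0,pi/4] (-24*u/pi + 6*sin(2*u)) du = 3 - 3*pi/4.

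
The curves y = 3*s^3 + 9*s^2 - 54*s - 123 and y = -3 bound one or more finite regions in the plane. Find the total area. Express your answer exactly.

2997/4

Set the curves equal: 3*s^3 + 9*s^2 - 54*s - 123 = -3, so 3*s^3 + 9*s^2 - 54*s - 120 = 0, which factors as 3*(s - 4)*(s + 2)*(s + 5) = 0. The curves meet at s = -5, -2, 4.
On [-5, -2], y = 3*s^3 + 9*s^2 - 54*s - 123 is on top; that piece has area ∫[-5,-2] (3*s^3 + 9*s^2 - 54*s - 120) ds = 405/4.
On [-2, 4], y = -3 is on top; that piece has area ∫[-2,4] (-(3*s^3 + 9*s^2 - 54*s - 120)) ds = 648.
Total enclosed area = 405/4 + 648 = 2997/4.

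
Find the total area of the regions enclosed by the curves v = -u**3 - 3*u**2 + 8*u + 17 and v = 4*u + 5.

131/4

Set the curves equal: -u**3 - 3*u**2 + 8*u + 17 = 4*u + 5, so -u**3 - 3*u**2 + 4*u + 12 = 0, which factors as -(u - 2)*(u + 2)*(u + 3) = 0. The curves meet at u = -3, -2, 2.
On [-3, -2], v = 4*u + 5 is on top; that piece has area ∫[-3,-2] (-(-u**3 - 3*u**2 + 4*u + 12)) du = 3/4.
On [-2, 2], v = -u**3 - 3*u**2 + 8*u + 17 is on top; that piece has area ∫[-2,2] (-u**3 - 3*u**2 + 4*u + 12) du = 32.
Total enclosed area = 3/4 + 32 = 131/4.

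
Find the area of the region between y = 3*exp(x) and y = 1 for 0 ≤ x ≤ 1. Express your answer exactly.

-4 + 3*exp(1)

On [0, 1], (3*exp(x)) - (1) = 3*exp(x) - 1 is ≥ 0 throughout, so the area is a single integral of |3*exp(x) - 1|.
∫[0,1] (3*exp(x) - 1) dx = -4 + 3*exp(1).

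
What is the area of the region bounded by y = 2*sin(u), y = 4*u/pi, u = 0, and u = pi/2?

On [0, pi/2], (2*sin(u)) - (4*u/pi) = -4*u/pi + 2*sin(u) is ≥ 0 throughout, so the area is a single integral of |-4*u/pi + 2*sin(u)|.
∫[0,pi/2] (-4*u/pi + 2*sin(u)) du = 2 - pi/2.

2 - pi/2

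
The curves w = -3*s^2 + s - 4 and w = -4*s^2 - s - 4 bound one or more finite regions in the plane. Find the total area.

Set the curves equal: -3*s^2 + s - 4 = -4*s^2 - s - 4, so s^2 + 2*s = 0, which factors as s*(s + 2) = 0. The curves meet at s = -2, 0.
On [-2, 0], w = -4*s^2 - s - 4 is on top; that piece has area ∫[-2,0] (-(s^2 + 2*s)) ds = 4/3.

4/3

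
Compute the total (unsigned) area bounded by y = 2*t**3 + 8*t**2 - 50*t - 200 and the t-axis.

4019/3

The curve meets the t-axis where 2*t**3 + 8*t**2 - 50*t - 200 = 0, i.e. 2*(t - 5)*(t + 4)*(t + 5) = 0, at t = -5, -4, 5.
On [-5, -4] the curve lies above the axis; ∫[-5,-4] (2*t**3 + 8*t**2 - 50*t - 200) dt = 19/6, giving area 19/6.
On [-4, 5] the curve lies below the axis; ∫[-4,5] (2*t**3 + 8*t**2 - 50*t - 200) dt = -2673/2, giving area 2673/2.
Total area = 19/6 + 2673/2 = 4019/3.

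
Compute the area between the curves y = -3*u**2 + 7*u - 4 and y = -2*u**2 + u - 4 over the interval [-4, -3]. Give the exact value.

On [-4, -3], (-3*u**2 + 7*u - 4) - (-2*u**2 + u - 4) = -u**2 + 6*u is ≤ 0 throughout, so the area is a single integral of |-u**2 + 6*u|.
∫[-4,-3] (-u**2 + 6*u) du = -100/3; the area of that piece is 100/3.

100/3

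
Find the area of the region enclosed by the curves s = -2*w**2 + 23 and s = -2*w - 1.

Both boundary curves give s as a function of w, so integrate with respect to w. Setting them equal: -2*w**2 + 2*w + 24 = 0, i.e. -2*(w - 4)*(w + 3) = 0, so they meet at w = -3, 4.
For w in [-3, 4], s = -2*w**2 + 23 is on the right; area = ∫[-3,4] (-2*w**2 + 2*w + 24) dw = 343/3.

343/3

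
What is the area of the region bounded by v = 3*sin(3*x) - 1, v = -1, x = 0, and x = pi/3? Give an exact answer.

2

On [0, pi/3], (3*sin(3*x) - 1) - (-1) = 3*sin(3*x) is ≥ 0 throughout, so the area is a single integral of |3*sin(3*x)|.
∫[0,pi/3] (3*sin(3*x)) dx = 2.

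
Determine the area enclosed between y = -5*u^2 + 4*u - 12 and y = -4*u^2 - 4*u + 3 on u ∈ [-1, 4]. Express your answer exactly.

38

The difference (-5*u^2 + 4*u - 12) - (-4*u^2 - 4*u + 3) = -u^2 + 8*u - 15 changes sign at u = 3 inside [-1, 4], so split the integral there.
∫[-1,3] (-u^2 + 8*u - 15) du = -112/3; the area of that piece is 112/3.
∫[3,4] (-u^2 + 8*u - 15) du = 2/3.
Total area = 112/3 + 2/3 = 38.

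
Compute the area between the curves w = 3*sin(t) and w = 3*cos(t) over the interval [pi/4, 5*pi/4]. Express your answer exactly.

6*sqrt(2)

On [pi/4, 5*pi/4], (3*sin(t)) - (3*cos(t)) = 3*sin(t) - 3*cos(t) is ≥ 0 throughout, so the area is a single integral of |3*sin(t) - 3*cos(t)|.
∫[pi/4,5*pi/4] (3*sin(t) - 3*cos(t)) dt = 6*sqrt(2).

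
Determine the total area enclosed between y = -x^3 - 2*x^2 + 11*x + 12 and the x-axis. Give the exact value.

937/12

The curve meets the x-axis where -x^3 - 2*x^2 + 11*x + 12 = 0, i.e. -(x - 3)*(x + 1)*(x + 4) = 0, at x = -4, -1, 3.
On [-4, -1] the curve lies below the axis; ∫[-4,-1] (-x^3 - 2*x^2 + 11*x + 12) dx = -99/4, giving area 99/4.
On [-1, 3] the curve lies above the axis; ∫[-1,3] (-x^3 - 2*x^2 + 11*x + 12) dx = 160/3, giving area 160/3.
Total area = 99/4 + 160/3 = 937/12.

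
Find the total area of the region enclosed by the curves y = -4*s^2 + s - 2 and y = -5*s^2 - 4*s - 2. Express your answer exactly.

125/6

Set the curves equal: -4*s^2 + s - 2 = -5*s^2 - 4*s - 2, so s^2 + 5*s = 0, which factors as s*(s + 5) = 0. The curves meet at s = -5, 0.
On [-5, 0], y = -5*s^2 - 4*s - 2 is on top; that piece has area ∫[-5,0] (-(s^2 + 5*s)) ds = 125/6.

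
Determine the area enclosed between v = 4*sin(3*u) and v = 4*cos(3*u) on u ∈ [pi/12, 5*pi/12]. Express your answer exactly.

On [pi/12, 5*pi/12], (4*sin(3*u)) - (4*cos(3*u)) = 4*sin(3*u) - 4*cos(3*u) is ≥ 0 throughout, so the area is a single integral of |4*sin(3*u) - 4*cos(3*u)|.
∫[pi/12,5*pi/12] (4*sin(3*u) - 4*cos(3*u)) du = 8*sqrt(2)/3.

8*sqrt(2)/3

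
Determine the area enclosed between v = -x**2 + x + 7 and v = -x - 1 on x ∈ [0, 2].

On [0, 2], (-x**2 + x + 7) - (-x - 1) = -x**2 + 2*x + 8 is ≥ 0 throughout, so the area is a single integral of |-x**2 + 2*x + 8|.
∫[0,2] (-x**2 + 2*x + 8) dx = 52/3.

52/3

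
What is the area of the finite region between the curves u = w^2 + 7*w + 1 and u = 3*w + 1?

Both boundary curves give u as a function of w, so integrate with respect to w. Setting them equal: w^2 + 4*w = 0, i.e. w*(w + 4) = 0, so they meet at w = -4, 0.
For w in [-4, 0], u = w^2 + 7*w + 1 is on the left; area = ∫[-4,0] (-(w^2 + 4*w)) dw = 32/3.

32/3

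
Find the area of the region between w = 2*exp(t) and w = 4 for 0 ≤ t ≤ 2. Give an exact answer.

The difference (2*exp(t)) - (4) = 2*exp(t) - 4 changes sign at t = log(2) inside [0, 2], so split the integral there.
∫[0,log(2)] (2*exp(t) - 4) dt = 2 - log(16); the area of that piece is -2 + log(16).
∫[log(2),2] (2*exp(t) - 4) dt = -12 + 4*log(2) + 2*exp(2).
Total area = (-2 + log(16)) + (-12 + 4*log(2) + 2*exp(2)) = -14 + 8*log(2) + 2*exp(2).

-14 + 8*log(2) + 2*exp(2)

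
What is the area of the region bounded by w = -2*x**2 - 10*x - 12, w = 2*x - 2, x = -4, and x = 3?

374/3

The difference (-2*x**2 - 10*x - 12) - (2*x - 2) = -2*x**2 - 12*x - 10 changes sign at x = -1 inside [-4, 3], so split the integral there.
∫[-4,-1] (-2*x**2 - 12*x - 10) dx = 18.
∫[-1,3] (-2*x**2 - 12*x - 10) dx = -320/3; the area of that piece is 320/3.
Total area = 18 + 320/3 = 374/3.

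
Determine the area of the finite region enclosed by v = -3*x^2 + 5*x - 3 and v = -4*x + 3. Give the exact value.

1/2

Set the curves equal: -3*x^2 + 5*x - 3 = -4*x + 3, so -3*x^2 + 9*x - 6 = 0, which factors as -3*(x - 2)*(x - 1) = 0. The curves meet at x = 1, 2.
On [1, 2], v = -3*x^2 + 5*x - 3 is on top; that piece has area ∫[1,2] (-3*x^2 + 9*x - 6) dx = 1/2.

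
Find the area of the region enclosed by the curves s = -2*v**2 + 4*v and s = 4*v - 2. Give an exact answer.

8/3

Both boundary curves give s as a function of v, so integrate with respect to v. Setting them equal: -2*v**2 + 2 = 0, i.e. -2*(v - 1)*(v + 1) = 0, so they meet at v = -1, 1.
For v in [-1, 1], s = -2*v**2 + 4*v is on the right; area = ∫[-1,1] (-2*v**2 + 2) dv = 8/3.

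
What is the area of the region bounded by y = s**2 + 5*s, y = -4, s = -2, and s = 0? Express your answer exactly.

The difference (s**2 + 5*s) - (-4) = s**2 + 5*s + 4 changes sign at s = -1 inside [-2, 0], so split the integral there.
∫[-2,-1] (s**2 + 5*s + 4) ds = -7/6; the area of that piece is 7/6.
∫[-1,0] (s**2 + 5*s + 4) ds = 11/6.
Total area = 7/6 + 11/6 = 3.

3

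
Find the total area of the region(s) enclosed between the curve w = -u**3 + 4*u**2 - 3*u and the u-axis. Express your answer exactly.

37/12

The curve meets the u-axis where -u**3 + 4*u**2 - 3*u = 0, i.e. -u*(u - 3)*(u - 1) = 0, at u = 0, 1, 3.
On [0, 1] the curve lies below the axis; ∫[0,1] (-u**3 + 4*u**2 - 3*u) du = -5/12, giving area 5/12.
On [1, 3] the curve lies above the axis; ∫[1,3] (-u**3 + 4*u**2 - 3*u) du = 8/3, giving area 8/3.
Total area = 5/12 + 8/3 = 37/12.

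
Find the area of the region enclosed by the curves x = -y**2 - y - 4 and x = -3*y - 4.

4/3

Both boundary curves give x as a function of y, so integrate with respect to y. Setting them equal: -y**2 + 2*y = 0, i.e. -y*(y - 2) = 0, so they meet at y = 0, 2.
For y in [0, 2], x = -y**2 - y - 4 is on the right; area = ∫[0,2] (-y**2 + 2*y) dy = 4/3.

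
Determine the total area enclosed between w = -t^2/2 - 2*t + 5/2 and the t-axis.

The curve meets the t-axis where -t^2/2 - 2*t + 5/2 = 0, i.e. -(t - 1)*(t + 5)/2 = 0, at t = -5, 1.
On [-5, 1] the curve lies above the axis; ∫[-5,1] (-t^2/2 - 2*t + 5/2) dt = 18, giving area 18.

18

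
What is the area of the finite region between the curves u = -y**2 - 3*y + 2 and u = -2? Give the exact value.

Both boundary curves give u as a function of y, so integrate with respect to y. Setting them equal: -y**2 - 3*y + 4 = 0, i.e. -(y - 1)*(y + 4) = 0, so they meet at y = -4, 1.
For y in [-4, 1], u = -y**2 - 3*y + 2 is on the right; area = ∫[-4,1] (-y**2 - 3*y + 4) dy = 125/6.

125/6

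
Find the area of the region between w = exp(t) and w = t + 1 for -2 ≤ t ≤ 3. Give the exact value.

-15/2 - exp(-2) + exp(3)

On [-2, 3], (exp(t)) - (t + 1) = -t + exp(t) - 1 is ≥ 0 throughout, so the area is a single integral of |-t + exp(t) - 1|.
∫[-2,3] (-t + exp(t) - 1) dt = -15/2 - exp(-2) + exp(3).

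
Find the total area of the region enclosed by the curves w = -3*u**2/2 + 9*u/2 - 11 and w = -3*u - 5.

27/4

Set the curves equal: -3*u**2/2 + 9*u/2 - 11 = -3*u - 5, so -3*u**2/2 + 15*u/2 - 6 = 0, which factors as -3*(u - 4)*(u - 1)/2 = 0. The curves meet at u = 1, 4.
On [1, 4], w = -3*u**2/2 + 9*u/2 - 11 is on top; that piece has area ∫[1,4] (-3*u**2/2 + 15*u/2 - 6) du = 27/4.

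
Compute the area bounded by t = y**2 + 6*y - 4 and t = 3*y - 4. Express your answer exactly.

9/2

Both boundary curves give t as a function of y, so integrate with respect to y. Setting them equal: y**2 + 3*y = 0, i.e. y*(y + 3) = 0, so they meet at y = -3, 0.
For y in [-3, 0], t = y**2 + 6*y - 4 is on the left; area = ∫[-3,0] (-(y**2 + 3*y)) dy = 9/2.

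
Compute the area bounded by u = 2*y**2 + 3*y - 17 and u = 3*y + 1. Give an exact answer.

Both boundary curves give u as a function of y, so integrate with respect to y. Setting them equal: 2*y**2 - 18 = 0, i.e. 2*(y - 3)*(y + 3) = 0, so they meet at y = -3, 3.
For y in [-3, 3], u = 2*y**2 + 3*y - 17 is on the left; area = ∫[-3,3] (-(2*y**2 - 18)) dy = 72.

72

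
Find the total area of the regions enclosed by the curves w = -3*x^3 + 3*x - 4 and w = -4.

3/2

Set the curves equal: -3*x^3 + 3*x - 4 = -4, so -3*x^3 + 3*x = 0, which factors as -3*x*(x - 1)*(x + 1) = 0. The curves meet at x = -1, 0, 1.
On [-1, 0], w = -4 is on top; that piece has area ∫[-1,0] (-(-3*x^3 + 3*x)) dx = 3/4.
On [0, 1], w = -3*x^3 + 3*x - 4 is on top; that piece has area ∫[0,1] (-3*x^3 + 3*x) dx = 3/4.
Total enclosed area = 3/4 + 3/4 = 3/2.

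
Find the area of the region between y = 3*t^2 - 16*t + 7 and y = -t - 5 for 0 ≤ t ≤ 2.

The difference (3*t^2 - 16*t + 7) - (-t - 5) = 3*t^2 - 15*t + 12 changes sign at t = 1 inside [0, 2], so split the integral there.
∫[0,1] (3*t^2 - 15*t + 12) dt = 11/2.
∫[1,2] (3*t^2 - 15*t + 12) dt = -7/2; the area of that piece is 7/2.
Total area = 11/2 + 7/2 = 9.

9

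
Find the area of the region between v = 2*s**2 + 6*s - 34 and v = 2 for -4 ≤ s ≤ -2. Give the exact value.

On [-4, -2], (2*s**2 + 6*s - 34) - (2) = 2*s**2 + 6*s - 36 is ≤ 0 throughout, so the area is a single integral of |2*s**2 + 6*s - 36|.
∫[-4,-2] (2*s**2 + 6*s - 36) ds = -212/3; the area of that piece is 212/3.

212/3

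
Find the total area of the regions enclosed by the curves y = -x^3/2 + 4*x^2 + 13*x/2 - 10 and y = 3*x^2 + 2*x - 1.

443/12

Set the curves equal: -x^3/2 + 4*x^2 + 13*x/2 - 10 = 3*x^2 + 2*x - 1, so -x^3/2 + x^2 + 9*x/2 - 9 = 0, which factors as -(x - 3)*(x - 2)*(x + 3)/2 = 0. The curves meet at x = -3, 2, 3.
On [-3, 2], y = 3*x^2 + 2*x - 1 is on top; that piece has area ∫[-3,2] (-(-x^3/2 + x^2 + 9*x/2 - 9)) dx = 875/24.
On [2, 3], y = -x^3/2 + 4*x^2 + 13*x/2 - 10 is on top; that piece has area ∫[2,3] (-x^3/2 + x^2 + 9*x/2 - 9) dx = 11/24.
Total enclosed area = 875/24 + 11/24 = 443/12.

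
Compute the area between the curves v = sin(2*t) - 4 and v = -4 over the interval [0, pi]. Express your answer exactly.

The difference (sin(2*t) - 4) - (-4) = sin(2*t) changes sign at t = pi/2 inside [0, pi], so split the integral there.
∫[0,pi/2] (sin(2*t)) dt = 1.
∫[pi/2,pi] (sin(2*t)) dt = -1; the area of that piece is 1.
Total area = 1 + 1 = 2.

2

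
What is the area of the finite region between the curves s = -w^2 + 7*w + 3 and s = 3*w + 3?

32/3

Both boundary curves give s as a function of w, so integrate with respect to w. Setting them equal: -w^2 + 4*w = 0, i.e. -w*(w - 4) = 0, so they meet at w = 0, 4.
For w in [0, 4], s = -w^2 + 7*w + 3 is on the right; area = ∫[0,4] (-w^2 + 4*w) dw = 32/3.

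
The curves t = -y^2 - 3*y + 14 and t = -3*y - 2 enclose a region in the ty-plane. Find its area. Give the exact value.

Both boundary curves give t as a function of y, so integrate with respect to y. Setting them equal: -y^2 + 16 = 0, i.e. -(y - 4)*(y + 4) = 0, so they meet at y = -4, 4.
For y in [-4, 4], t = -y^2 - 3*y + 14 is on the right; area = ∫[-4,4] (-y^2 + 16) dy = 256/3.

256/3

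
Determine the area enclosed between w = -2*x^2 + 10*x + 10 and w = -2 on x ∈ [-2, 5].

347/3

The difference (-2*x^2 + 10*x + 10) - (-2) = -2*x^2 + 10*x + 12 changes sign at x = -1 inside [-2, 5], so split the integral there.
∫[-2,-1] (-2*x^2 + 10*x + 12) dx = -23/3; the area of that piece is 23/3.
∫[-1,5] (-2*x^2 + 10*x + 12) dx = 108.
Total area = 23/3 + 108 = 347/3.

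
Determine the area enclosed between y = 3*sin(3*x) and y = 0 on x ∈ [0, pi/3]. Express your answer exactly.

2

On [0, pi/3], (3*sin(3*x)) - (0) = 3*sin(3*x) is ≥ 0 throughout, so the area is a single integral of |3*sin(3*x)|.
∫[0,pi/3] (3*sin(3*x)) dx = 2.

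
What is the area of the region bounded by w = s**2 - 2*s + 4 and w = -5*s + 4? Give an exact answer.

Set the curves equal: s**2 - 2*s + 4 = -5*s + 4, so s**2 + 3*s = 0, which factors as s*(s + 3) = 0. The curves meet at s = -3, 0.
On [-3, 0], w = -5*s + 4 is on top; that piece has area ∫[-3,0] (-(s**2 + 3*s)) ds = 9/2.

9/2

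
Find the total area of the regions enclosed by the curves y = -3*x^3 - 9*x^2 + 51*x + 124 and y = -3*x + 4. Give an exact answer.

Set the curves equal: -3*x^3 - 9*x^2 + 51*x + 124 = -3*x + 4, so -3*x^3 - 9*x^2 + 54*x + 120 = 0, which factors as -3*(x - 4)*(x + 2)*(x + 5) = 0. The curves meet at x = -5, -2, 4.
On [-5, -2], y = -3*x + 4 is on top; that piece has area ∫[-5,-2] (-(-3*x^3 - 9*x^2 + 54*x + 120)) dx = 405/4.
On [-2, 4], y = -3*x^3 - 9*x^2 + 51*x + 124 is on top; that piece has area ∫[-2,4] (-3*x^3 - 9*x^2 + 54*x + 120) dx = 648.
Total enclosed area = 405/4 + 648 = 2997/4.

2997/4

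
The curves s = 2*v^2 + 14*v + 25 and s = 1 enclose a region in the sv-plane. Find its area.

Both boundary curves give s as a function of v, so integrate with respect to v. Setting them equal: 2*v^2 + 14*v + 24 = 0, i.e. 2*(v + 3)*(v + 4) = 0, so they meet at v = -4, -3.
For v in [-4, -3], s = 2*v^2 + 14*v + 25 is on the left; area = ∫[-4,-3] (-(2*v^2 + 14*v + 24)) dv = 1/3.

1/3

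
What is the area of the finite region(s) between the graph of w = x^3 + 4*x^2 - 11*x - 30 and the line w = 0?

863/6

The curve meets the x-axis where x^3 + 4*x^2 - 11*x - 30 = 0, i.e. (x - 3)*(x + 2)*(x + 5) = 0, at x = -5, -2, 3.
On [-5, -2] the curve lies above the axis; ∫[-5,-2] (x^3 + 4*x^2 - 11*x - 30) dx = 117/4, giving area 117/4.
On [-2, 3] the curve lies below the axis; ∫[-2,3] (x^3 + 4*x^2 - 11*x - 30) dx = -1375/12, giving area 1375/12.
Total area = 117/4 + 1375/12 = 863/6.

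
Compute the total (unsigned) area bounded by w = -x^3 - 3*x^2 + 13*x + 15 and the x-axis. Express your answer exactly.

The curve meets the x-axis where -x^3 - 3*x^2 + 13*x + 15 = 0, i.e. -(x - 3)*(x + 1)*(x + 5) = 0, at x = -5, -1, 3.
On [-5, -1] the curve lies below the axis; ∫[-5,-1] (-x^3 - 3*x^2 + 13*x + 15) dx = -64, giving area 64.
On [-1, 3] the curve lies above the axis; ∫[-1,3] (-x^3 - 3*x^2 + 13*x + 15) dx = 64, giving area 64.
Total area = 64 + 64 = 128.

128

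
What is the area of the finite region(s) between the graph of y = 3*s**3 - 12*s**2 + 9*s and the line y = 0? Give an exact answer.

The curve meets the s-axis where 3*s**3 - 12*s**2 + 9*s = 0, i.e. 3*s*(s - 3)*(s - 1) = 0, at s = 0, 1, 3.
On [0, 1] the curve lies above the axis; ∫[0,1] (3*s**3 - 12*s**2 + 9*s) ds = 5/4, giving area 5/4.
On [1, 3] the curve lies below the axis; ∫[1,3] (3*s**3 - 12*s**2 + 9*s) ds = -8, giving area 8.
Total area = 5/4 + 8 = 37/4.

37/4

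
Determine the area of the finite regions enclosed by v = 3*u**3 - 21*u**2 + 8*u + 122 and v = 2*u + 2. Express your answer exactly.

Set the curves equal: 3*u**3 - 21*u**2 + 8*u + 122 = 2*u + 2, so 3*u**3 - 21*u**2 + 6*u + 120 = 0, which factors as 3*(u - 5)*(u - 4)*(u + 2) = 0. The curves meet at u = -2, 4, 5.
On [-2, 4], v = 3*u**3 - 21*u**2 + 8*u + 122 is on top; that piece has area ∫[-2,4] (3*u**3 - 21*u**2 + 6*u + 120) du = 432.
On [4, 5], v = 2*u + 2 is on top; that piece has area ∫[4,5] (-(3*u**3 - 21*u**2 + 6*u + 120)) du = 13/4.
Total enclosed area = 432 + 13/4 = 1741/4.

1741/4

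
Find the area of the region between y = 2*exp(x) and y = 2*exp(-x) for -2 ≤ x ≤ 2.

The difference (2*exp(x)) - (2*exp(-x)) = 2*exp(x) - 2*exp(-x) changes sign at x = 0 inside [-2, 2], so split the integral there.
∫[-2,0] (2*exp(x) - 2*exp(-x)) dx = -2*exp(2) - 2*exp(-2) + 4; the area of that piece is -4 + 2*exp(-2) + 2*exp(2).
∫[0,2] (2*exp(x) - 2*exp(-x)) dx = -4 + 2*exp(-2) + 2*exp(2).
Total area = (-4 + 2*exp(-2) + 2*exp(2)) + (-4 + 2*exp(-2) + 2*exp(2)) = -8 + 4*exp(-2) + 4*exp(2).

-8 + 4*exp(-2) + 4*exp(2)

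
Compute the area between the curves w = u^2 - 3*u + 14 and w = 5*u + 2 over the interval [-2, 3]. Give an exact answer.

55

The difference (u^2 - 3*u + 14) - (5*u + 2) = u^2 - 8*u + 12 changes sign at u = 2 inside [-2, 3], so split the integral there.
∫[-2,2] (u^2 - 8*u + 12) du = 160/3.
∫[2,3] (u^2 - 8*u + 12) du = -5/3; the area of that piece is 5/3.
Total area = 160/3 + 5/3 = 55.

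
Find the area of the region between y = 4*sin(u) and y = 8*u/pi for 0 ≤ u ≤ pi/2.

On [0, pi/2], (4*sin(u)) - (8*u/pi) = -8*u/pi + 4*sin(u) is ≥ 0 throughout, so the area is a single integral of |-8*u/pi + 4*sin(u)|.
∫[0,pi/2] (-8*u/pi + 4*sin(u)) du = 4 - pi.

4 - pi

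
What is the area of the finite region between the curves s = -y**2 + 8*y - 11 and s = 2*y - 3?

4/3

Both boundary curves give s as a function of y, so integrate with respect to y. Setting them equal: -y**2 + 6*y - 8 = 0, i.e. -(y - 4)*(y - 2) = 0, so they meet at y = 2, 4.
For y in [2, 4], s = -y**2 + 8*y - 11 is on the right; area = ∫[2,4] (-y**2 + 6*y - 8) dy = 4/3.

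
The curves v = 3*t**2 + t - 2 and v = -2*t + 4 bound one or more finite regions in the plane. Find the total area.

27/2

Set the curves equal: 3*t**2 + t - 2 = -2*t + 4, so 3*t**2 + 3*t - 6 = 0, which factors as 3*(t - 1)*(t + 2) = 0. The curves meet at t = -2, 1.
On [-2, 1], v = -2*t + 4 is on top; that piece has area ∫[-2,1] (-(3*t**2 + 3*t - 6)) dt = 27/2.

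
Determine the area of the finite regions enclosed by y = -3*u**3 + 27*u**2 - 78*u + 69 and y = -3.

Set the curves equal: -3*u**3 + 27*u**2 - 78*u + 69 = -3, so -3*u**3 + 27*u**2 - 78*u + 72 = 0, which factors as -3*(u - 4)*(u - 3)*(u - 2) = 0. The curves meet at u = 2, 3, 4.
On [2, 3], y = -3 is on top; that piece has area ∫[2,3] (-(-3*u**3 + 27*u**2 - 78*u + 72)) du = 3/4.
On [3, 4], y = -3*u**3 + 27*u**2 - 78*u + 69 is on top; that piece has area ∫[3,4] (-3*u**3 + 27*u**2 - 78*u + 72) du = 3/4.
Total enclosed area = 3/4 + 3/4 = 3/2.

3/2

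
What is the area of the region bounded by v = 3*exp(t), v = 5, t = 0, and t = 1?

The difference (3*exp(t)) - (5) = 3*exp(t) - 5 changes sign at t = log(5/3) inside [0, 1], so split the integral there.
∫[0,log(5/3)] (3*exp(t) - 5) dt = log(243/3125) + 2; the area of that piece is -2 + log(3125/243).
∫[log(5/3),1] (3*exp(t) - 5) dt = -10 - 5*log(3) + 5*log(5) + 3*exp(1).
Total area = (-2 + log(3125/243)) + (-10 - 5*log(3) + 5*log(5) + 3*exp(1)) = -12 - 10*log(3) + 3*exp(1) + 10*log(5).

-12 - 10*log(3) + 3*exp(1) + 10*log(5)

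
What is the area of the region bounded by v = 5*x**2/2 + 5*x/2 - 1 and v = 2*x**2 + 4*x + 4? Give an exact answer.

343/12

Set the curves equal: 5*x**2/2 + 5*x/2 - 1 = 2*x**2 + 4*x + 4, so x**2/2 - 3*x/2 - 5 = 0, which factors as (x - 5)*(x + 2)/2 = 0. The curves meet at x = -2, 5.
On [-2, 5], v = 2*x**2 + 4*x + 4 is on top; that piece has area ∫[-2,5] (-(x**2/2 - 3*x/2 - 5)) dx = 343/12.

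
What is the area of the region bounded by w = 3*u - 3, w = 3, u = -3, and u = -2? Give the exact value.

On [-3, -2], (3*u - 3) - (3) = 3*u - 6 is ≤ 0 throughout, so the area is a single integral of |3*u - 6|.
∫[-3,-2] (3*u - 6) du = -27/2; the area of that piece is 27/2.

27/2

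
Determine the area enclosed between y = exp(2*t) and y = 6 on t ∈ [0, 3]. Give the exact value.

The difference (exp(2*t)) - (6) = exp(2*t) - 6 changes sign at t = log(6)/2 inside [0, 3], so split the integral there.
∫[0,log(6)/2] (exp(2*t) - 6) dt = 5/2 - log(216); the area of that piece is -5/2 + log(216).
∫[log(6)/2,3] (exp(2*t) - 6) dt = -21 + 3*log(6) + exp(6)/2.
Total area = (-5/2 + log(216)) + (-21 + 3*log(6) + exp(6)/2) = -47/2 + 6*log(6) + exp(6)/2.

-47/2 + 6*log(6) + exp(6)/2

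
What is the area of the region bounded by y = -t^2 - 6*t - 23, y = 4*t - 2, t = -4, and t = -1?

37/3

The difference (-t^2 - 6*t - 23) - (4*t - 2) = -t^2 - 10*t - 21 changes sign at t = -3 inside [-4, -1], so split the integral there.
∫[-4,-3] (-t^2 - 10*t - 21) dt = 5/3.
∫[-3,-1] (-t^2 - 10*t - 21) dt = -32/3; the area of that piece is 32/3.
Total area = 5/3 + 32/3 = 37/3.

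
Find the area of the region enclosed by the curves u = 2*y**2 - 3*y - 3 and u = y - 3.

8/3

Both boundary curves give u as a function of y, so integrate with respect to y. Setting them equal: 2*y**2 - 4*y = 0, i.e. 2*y*(y - 2) = 0, so they meet at y = 0, 2.
For y in [0, 2], u = 2*y**2 - 3*y - 3 is on the left; area = ∫[0,2] (-(2*y**2 - 4*y)) dy = 8/3.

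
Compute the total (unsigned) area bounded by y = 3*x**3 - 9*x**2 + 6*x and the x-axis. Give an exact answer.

The curve meets the x-axis where 3*x**3 - 9*x**2 + 6*x = 0, i.e. 3*x*(x - 2)*(x - 1) = 0, at x = 0, 1, 2.
On [0, 1] the curve lies above the axis; ∫[0,1] (3*x**3 - 9*x**2 + 6*x) dx = 3/4, giving area 3/4.
On [1, 2] the curve lies below the axis; ∫[1,2] (3*x**3 - 9*x**2 + 6*x) dx = -3/4, giving area 3/4.
Total area = 3/4 + 3/4 = 3/2.

3/2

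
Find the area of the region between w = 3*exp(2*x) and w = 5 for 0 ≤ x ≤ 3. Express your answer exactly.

-37/2 - 11*log(3)/2 + log(15)/2 + 9*log(5)/2 + 3*exp(6)/2

The difference (3*exp(2*x)) - (5) = 3*exp(2*x) - 5 changes sign at x = -log(3)/2 + log(5)/2 inside [0, 3], so split the integral there.
∫[0,-log(3)/2 + log(5)/2] (3*exp(2*x) - 5) dx = log(9*sqrt(15)/125) + 1; the area of that piece is -1 + log(25*sqrt(15)/27).
∫[-log(3)/2 + log(5)/2,3] (3*exp(2*x) - 5) dx = -35/2 - 5*log(3)/2 + 5*log(5)/2 + 3*exp(6)/2.
Total area = (-1 + log(25*sqrt(15)/27)) + (-35/2 - 5*log(3)/2 + 5*log(5)/2 + 3*exp(6)/2) = -37/2 - 11*log(3)/2 + log(15)/2 + 9*log(5)/2 + 3*exp(6)/2.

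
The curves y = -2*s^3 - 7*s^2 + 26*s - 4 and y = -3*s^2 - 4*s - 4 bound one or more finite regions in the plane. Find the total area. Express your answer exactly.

Set the curves equal: -2*s^3 - 7*s^2 + 26*s - 4 = -3*s^2 - 4*s - 4, so -2*s^3 - 4*s^2 + 30*s = 0, which factors as -2*s*(s - 3)*(s + 5) = 0. The curves meet at s = -5, 0, 3.
On [-5, 0], y = -3*s^2 - 4*s - 4 is on top; that piece has area ∫[-5,0] (-(-2*s^3 - 4*s^2 + 30*s)) ds = 1375/6.
On [0, 3], y = -2*s^3 - 7*s^2 + 26*s - 4 is on top; that piece has area ∫[0,3] (-2*s^3 - 4*s^2 + 30*s) ds = 117/2.
Total enclosed area = 1375/6 + 117/2 = 863/3.

863/3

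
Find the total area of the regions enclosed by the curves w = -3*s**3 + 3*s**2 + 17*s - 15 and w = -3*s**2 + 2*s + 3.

Set the curves equal: -3*s**3 + 3*s**2 + 17*s - 15 = -3*s**2 + 2*s + 3, so -3*s**3 + 6*s**2 + 15*s - 18 = 0, which factors as -3*(s - 3)*(s - 1)*(s + 2) = 0. The curves meet at s = -2, 1, 3.
On [-2, 1], w = -3*s**2 + 2*s + 3 is on top; that piece has area ∫[-2,1] (-(-3*s**3 + 6*s**2 + 15*s - 18)) ds = 189/4.
On [1, 3], w = -3*s**3 + 3*s**2 + 17*s - 15 is on top; that piece has area ∫[1,3] (-3*s**3 + 6*s**2 + 15*s - 18) ds = 16.
Total enclosed area = 189/4 + 16 = 253/4.

253/4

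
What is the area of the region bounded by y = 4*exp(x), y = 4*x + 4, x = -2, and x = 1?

On [-2, 1], (4*exp(x)) - (4*x + 4) = -4*x + 4*exp(x) - 4 is ≥ 0 throughout, so the area is a single integral of |-4*x + 4*exp(x) - 4|.
∫[-2,1] (-4*x + 4*exp(x) - 4) dx = -6 - 4*exp(-2) + 4*exp(1).

-6 - 4*exp(-2) + 4*exp(1)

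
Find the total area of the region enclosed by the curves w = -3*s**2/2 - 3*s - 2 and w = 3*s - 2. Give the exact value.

16

Set the curves equal: -3*s**2/2 - 3*s - 2 = 3*s - 2, so -3*s**2/2 - 6*s = 0, which factors as -3*s*(s + 4)/2 = 0. The curves meet at s = -4, 0.
On [-4, 0], w = -3*s**2/2 - 3*s - 2 is on top; that piece has area ∫[-4,0] (-3*s**2/2 - 6*s) ds = 16.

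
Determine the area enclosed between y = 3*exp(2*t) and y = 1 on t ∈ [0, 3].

-9/2 + 3*exp(6)/2

On [0, 3], (3*exp(2*t)) - (1) = 3*exp(2*t) - 1 is ≥ 0 throughout, so the area is a single integral of |3*exp(2*t) - 1|.
∫[0,3] (3*exp(2*t) - 1) dt = -9/2 + 3*exp(6)/2.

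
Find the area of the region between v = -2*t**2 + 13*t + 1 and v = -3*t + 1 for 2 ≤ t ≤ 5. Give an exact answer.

On [2, 5], (-2*t**2 + 13*t + 1) - (-3*t + 1) = -2*t**2 + 16*t is ≥ 0 throughout, so the area is a single integral of |-2*t**2 + 16*t|.
∫[2,5] (-2*t**2 + 16*t) dt = 90.

90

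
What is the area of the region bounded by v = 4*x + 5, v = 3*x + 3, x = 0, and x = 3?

On [0, 3], (4*x + 5) - (3*x + 3) = x + 2 is ≥ 0 throughout, so the area is a single integral of |x + 2|.
∫[0,3] (x + 2) dx = 21/2.

21/2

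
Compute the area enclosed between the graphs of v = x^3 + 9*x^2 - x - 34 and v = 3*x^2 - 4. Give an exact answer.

Set the curves equal: x^3 + 9*x^2 - x - 34 = 3*x^2 - 4, so x^3 + 6*x^2 - x - 30 = 0, which factors as (x - 2)*(x + 3)*(x + 5) = 0. The curves meet at x = -5, -3, 2.
On [-5, -3], v = x^3 + 9*x^2 - x - 34 is on top; that piece has area ∫[-5,-3] (x^3 + 6*x^2 - x - 30) dx = 8.
On [-3, 2], v = 3*x^2 - 4 is on top; that piece has area ∫[-3,2] (-(x^3 + 6*x^2 - x - 30)) dx = 375/4.
Total enclosed area = 8 + 375/4 = 407/4.

407/4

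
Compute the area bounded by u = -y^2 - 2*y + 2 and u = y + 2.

9/2

Both boundary curves give u as a function of y, so integrate with respect to y. Setting them equal: -y^2 - 3*y = 0, i.e. -y*(y + 3) = 0, so they meet at y = -3, 0.
For y in [-3, 0], u = -y^2 - 2*y + 2 is on the right; area = ∫[-3,0] (-y^2 - 3*y) dy = 9/2.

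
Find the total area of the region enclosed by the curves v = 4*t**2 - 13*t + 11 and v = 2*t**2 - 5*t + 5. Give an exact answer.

8/3

Set the curves equal: 4*t**2 - 13*t + 11 = 2*t**2 - 5*t + 5, so 2*t**2 - 8*t + 6 = 0, which factors as 2*(t - 3)*(t - 1) = 0. The curves meet at t = 1, 3.
On [1, 3], v = 2*t**2 - 5*t + 5 is on top; that piece has area ∫[1,3] (-(2*t**2 - 8*t + 6)) dt = 8/3.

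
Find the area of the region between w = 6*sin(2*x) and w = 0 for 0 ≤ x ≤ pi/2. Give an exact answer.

6

On [0, pi/2], (6*sin(2*x)) - (0) = 6*sin(2*x) is ≥ 0 throughout, so the area is a single integral of |6*sin(2*x)|.
∫[0,pi/2] (6*sin(2*x)) dx = 6.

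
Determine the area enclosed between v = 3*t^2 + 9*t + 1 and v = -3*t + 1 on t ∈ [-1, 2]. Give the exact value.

37

The difference (3*t^2 + 9*t + 1) - (-3*t + 1) = 3*t^2 + 12*t changes sign at t = 0 inside [-1, 2], so split the integral there.
∫[-1,0] (3*t^2 + 12*t) dt = -5; the area of that piece is 5.
∫[0,2] (3*t^2 + 12*t) dt = 32.
Total area = 5 + 32 = 37.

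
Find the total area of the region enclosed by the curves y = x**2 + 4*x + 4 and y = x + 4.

Set the curves equal: x**2 + 4*x + 4 = x + 4, so x**2 + 3*x = 0, which factors as x*(x + 3) = 0. The curves meet at x = -3, 0.
On [-3, 0], y = x + 4 is on top; that piece has area ∫[-3,0] (-(x**2 + 3*x)) dx = 9/2.

9/2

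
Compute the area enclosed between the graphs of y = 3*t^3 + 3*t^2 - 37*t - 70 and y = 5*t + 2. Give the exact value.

Set the curves equal: 3*t^3 + 3*t^2 - 37*t - 70 = 5*t + 2, so 3*t^3 + 3*t^2 - 42*t - 72 = 0, which factors as 3*(t - 4)*(t + 2)*(t + 3) = 0. The curves meet at t = -3, -2, 4.
On [-3, -2], y = 3*t^3 + 3*t^2 - 37*t - 70 is on top; that piece has area ∫[-3,-2] (3*t^3 + 3*t^2 - 42*t - 72) dt = 13/4.
On [-2, 4], y = 5*t + 2 is on top; that piece has area ∫[-2,4] (-(3*t^3 + 3*t^2 - 42*t - 72)) dt = 432.
Total enclosed area = 13/4 + 432 = 1741/4.

1741/4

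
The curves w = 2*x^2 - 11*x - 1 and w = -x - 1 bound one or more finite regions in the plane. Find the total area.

Set the curves equal: 2*x^2 - 11*x - 1 = -x - 1, so 2*x^2 - 10*x = 0, which factors as 2*x*(x - 5) = 0. The curves meet at x = 0, 5.
On [0, 5], w = -x - 1 is on top; that piece has area ∫[0,5] (-(2*x^2 - 10*x)) dx = 125/3.

125/3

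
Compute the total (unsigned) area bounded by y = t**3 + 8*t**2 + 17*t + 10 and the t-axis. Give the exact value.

71/6

The curve meets the t-axis where t**3 + 8*t**2 + 17*t + 10 = 0, i.e. (t + 1)*(t + 2)*(t + 5) = 0, at t = -5, -2, -1.
On [-5, -2] the curve lies above the axis; ∫[-5,-2] (t**3 + 8*t**2 + 17*t + 10) dt = 45/4, giving area 45/4.
On [-2, -1] the curve lies below the axis; ∫[-2,-1] (t**3 + 8*t**2 + 17*t + 10) dt = -7/12, giving area 7/12.
Total area = 45/4 + 7/12 = 71/6.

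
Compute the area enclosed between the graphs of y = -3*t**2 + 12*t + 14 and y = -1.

Set the curves equal: -3*t**2 + 12*t + 14 = -1, so -3*t**2 + 12*t + 15 = 0, which factors as -3*(t - 5)*(t + 1) = 0. The curves meet at t = -1, 5.
On [-1, 5], y = -3*t**2 + 12*t + 14 is on top; that piece has area ∫[-1,5] (-3*t**2 + 12*t + 15) dt = 108.

108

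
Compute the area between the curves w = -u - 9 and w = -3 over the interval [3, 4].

19/2

On [3, 4], (-u - 9) - (-3) = -u - 6 is ≤ 0 throughout, so the area is a single integral of |-u - 6|.
∫[3,4] (-u - 6) du = -19/2; the area of that piece is 19/2.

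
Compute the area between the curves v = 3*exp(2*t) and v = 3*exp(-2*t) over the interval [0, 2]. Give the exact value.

On [0, 2], (3*exp(2*t)) - (3*exp(-2*t)) = 3*exp(2*t) - 3*exp(-2*t) is ≥ 0 throughout, so the area is a single integral of |3*exp(2*t) - 3*exp(-2*t)|.
∫[0,2] (3*exp(2*t) - 3*exp(-2*t)) dt = -3 + 3*exp(-4)/2 + 3*exp(4)/2.

-3 + 3*exp(-4)/2 + 3*exp(4)/2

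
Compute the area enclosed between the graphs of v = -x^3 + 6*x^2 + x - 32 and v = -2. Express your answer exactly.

Set the curves equal: -x^3 + 6*x^2 + x - 32 = -2, so -x^3 + 6*x^2 + x - 30 = 0, which factors as -(x - 5)*(x - 3)*(x + 2) = 0. The curves meet at x = -2, 3, 5.
On [-2, 3], v = -2 is on top; that piece has area ∫[-2,3] (-(-x^3 + 6*x^2 + x - 30)) dx = 375/4.
On [3, 5], v = -x^3 + 6*x^2 + x - 32 is on top; that piece has area ∫[3,5] (-x^3 + 6*x^2 + x - 30) dx = 8.
Total enclosed area = 375/4 + 8 = 407/4.

407/4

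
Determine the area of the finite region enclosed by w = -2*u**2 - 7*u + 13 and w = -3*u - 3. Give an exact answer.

Set the curves equal: -2*u**2 - 7*u + 13 = -3*u - 3, so -2*u**2 - 4*u + 16 = 0, which factors as -2*(u - 2)*(u + 4) = 0. The curves meet at u = -4, 2.
On [-4, 2], w = -2*u**2 - 7*u + 13 is on top; that piece has area ∫[-4,2] (-2*u**2 - 4*u + 16) du = 72.

72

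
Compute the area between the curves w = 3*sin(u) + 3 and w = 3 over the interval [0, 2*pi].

12

The difference (3*sin(u) + 3) - (3) = 3*sin(u) changes sign at u = pi inside [0, 2*pi], so split the integral there.
∫[0,pi] (3*sin(u)) du = 6.
∫[pi,2*pi] (3*sin(u)) du = -6; the area of that piece is 6.
Total area = 6 + 6 = 12.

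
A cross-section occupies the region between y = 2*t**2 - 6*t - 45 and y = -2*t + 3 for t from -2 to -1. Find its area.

On [-2, -1], (2*t**2 - 6*t - 45) - (-2*t + 3) = 2*t**2 - 4*t - 48 is ≤ 0 throughout, so the area is a single integral of |2*t**2 - 4*t - 48|.
∫[-2,-1] (2*t**2 - 4*t - 48) dt = -112/3; the area of that piece is 112/3.

112/3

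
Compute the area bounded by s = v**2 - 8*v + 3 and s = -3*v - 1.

9/2

Both boundary curves give s as a function of v, so integrate with respect to v. Setting them equal: v**2 - 5*v + 4 = 0, i.e. (v - 4)*(v - 1) = 0, so they meet at v = 1, 4.
For v in [1, 4], s = v**2 - 8*v + 3 is on the left; area = ∫[1,4] (-(v**2 - 5*v + 4)) dv = 9/2.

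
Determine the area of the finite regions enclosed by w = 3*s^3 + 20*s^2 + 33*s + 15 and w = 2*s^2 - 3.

Set the curves equal: 3*s^3 + 20*s^2 + 33*s + 15 = 2*s^2 - 3, so 3*s^3 + 18*s^2 + 33*s + 18 = 0, which factors as 3*(s + 1)*(s + 2)*(s + 3) = 0. The curves meet at s = -3, -2, -1.
On [-3, -2], w = 3*s^3 + 20*s^2 + 33*s + 15 is on top; that piece has area ∫[-3,-2] (3*s^3 + 18*s^2 + 33*s + 18) ds = 3/4.
On [-2, -1], w = 2*s^2 - 3 is on top; that piece has area ∫[-2,-1] (-(3*s^3 + 18*s^2 + 33*s + 18)) ds = 3/4.
Total enclosed area = 3/4 + 3/4 = 3/2.

3/2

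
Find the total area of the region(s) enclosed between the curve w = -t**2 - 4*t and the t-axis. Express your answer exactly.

The curve meets the t-axis where -t**2 - 4*t = 0, i.e. -t*(t + 4) = 0, at t = -4, 0.
On [-4, 0] the curve lies above the axis; ∫[-4,0] (-t**2 - 4*t) dt = 32/3, giving area 32/3.

32/3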